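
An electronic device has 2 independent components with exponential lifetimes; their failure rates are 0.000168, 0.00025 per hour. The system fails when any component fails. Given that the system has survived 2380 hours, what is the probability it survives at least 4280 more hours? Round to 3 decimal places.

0.167

Time to first failure ~ Exp(Σλ) with Σλ = 0.000418.
By memorylessness, P(T > 2380+4280 | T > 2380) = P(T > 4280) = e^(−0.000418·4280) ≈ 0.167.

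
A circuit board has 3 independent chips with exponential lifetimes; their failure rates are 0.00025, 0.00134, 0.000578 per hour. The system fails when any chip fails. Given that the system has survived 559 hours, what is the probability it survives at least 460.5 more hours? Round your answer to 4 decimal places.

0.3685

Time to first failure ~ Exp(Σλ) with Σλ = 0.002168.
By memorylessness, P(T > 559+460.5 | T > 559) = P(T > 460.5) = e^(−0.002168·460.5) ≈ 0.3685.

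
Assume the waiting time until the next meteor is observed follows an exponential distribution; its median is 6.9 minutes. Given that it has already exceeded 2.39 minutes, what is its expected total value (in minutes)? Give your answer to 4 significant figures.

12.34

For an exponential, median = ln(2)/λ, so λ = ln 2 / 6.9 = 0.100456 per minute.
By memorylessness, E[X | X > 2.39] = 2.39 + 1/λ = 2.39 + 9.9546 = 12.3446 minutes.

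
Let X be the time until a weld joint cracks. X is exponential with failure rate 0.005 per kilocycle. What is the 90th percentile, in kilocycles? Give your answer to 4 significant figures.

Set 1 − e^(−λt) = 0.9, so t = −ln(0.1)/λ = 2.3026/0.005 ≈ 460.517 kilocycles.

460.5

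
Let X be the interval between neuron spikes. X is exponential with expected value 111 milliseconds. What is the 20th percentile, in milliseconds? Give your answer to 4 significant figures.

24.77

The rate is λ = 1/111 = 0.00900901 per millisecond.
Set 1 − e^(−λt) = 0.2, so t = −ln(0.8)/λ = 0.22314/0.00900901 ≈ 24.7689 milliseconds.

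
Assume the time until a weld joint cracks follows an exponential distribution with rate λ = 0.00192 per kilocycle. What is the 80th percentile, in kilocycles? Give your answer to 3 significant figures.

838

Set 1 − e^(−λt) = 0.8, so t = −ln(0.2)/λ = 1.6094/0.00192 ≈ 838.249 kilocycles.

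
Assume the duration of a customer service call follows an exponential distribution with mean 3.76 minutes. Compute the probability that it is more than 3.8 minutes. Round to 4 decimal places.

0.3640

The rate is λ = 1/3.76 = 0.265957 per minute.
P(X > 3.8) = e^(−λ·3.8) = e^(−1.0106) ≈ 0.3640.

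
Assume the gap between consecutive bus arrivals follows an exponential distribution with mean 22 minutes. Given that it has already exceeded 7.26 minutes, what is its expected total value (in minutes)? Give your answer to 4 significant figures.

29.26

The rate is λ = 1/22 = 0.0454545 per minute.
By memorylessness, E[X | X > 7.26] = 7.26 + 1/λ = 7.26 + 22 = 29.26 minutes.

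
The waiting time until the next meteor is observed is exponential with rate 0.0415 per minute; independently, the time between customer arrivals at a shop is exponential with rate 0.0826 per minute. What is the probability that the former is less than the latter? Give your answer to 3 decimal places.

λ_1 = 0.0415, λ_2 = 0.0826.
For independent exponentials, P(the former < the latter) = λ_1/(λ_1+λ_2) = 0.0415/0.1241 ≈ 0.334.

0.334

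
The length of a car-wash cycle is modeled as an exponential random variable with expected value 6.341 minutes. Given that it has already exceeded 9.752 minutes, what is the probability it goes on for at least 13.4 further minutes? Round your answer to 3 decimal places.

The rate is λ = 1/6.341 = 0.157704 per minute.
The exponential is memoryless, so the remaining time is again Exp(λ): the condition X > 9.752 is irrelevant.
P(X > 13.4) = e^(−2.1132) ≈ 0.121.

0.121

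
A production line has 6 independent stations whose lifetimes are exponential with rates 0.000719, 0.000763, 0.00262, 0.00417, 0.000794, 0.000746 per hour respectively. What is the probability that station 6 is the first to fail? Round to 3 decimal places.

0.076

The time to first failure is exponential with rate Σλ = 0.000719 + 0.000763 + 0.00262 + 0.00417 + 0.000794 + 0.000746 = 0.009812.
P(station 6 first) = λ_6/Σλ = 0.000746/0.009812 ≈ 0.076.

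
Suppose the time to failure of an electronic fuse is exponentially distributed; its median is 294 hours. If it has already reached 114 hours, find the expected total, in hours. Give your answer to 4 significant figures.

538.2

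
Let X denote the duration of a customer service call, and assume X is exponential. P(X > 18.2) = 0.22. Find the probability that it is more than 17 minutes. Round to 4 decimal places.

e^(−λ·18.2) = 0.22 ⇒ λ = −ln(0.22)/18.2 = 0.0831938.
P(X > 17) = e^(−0.0831938·17) = e^(−1.4143) ≈ 0.2431.

0.2431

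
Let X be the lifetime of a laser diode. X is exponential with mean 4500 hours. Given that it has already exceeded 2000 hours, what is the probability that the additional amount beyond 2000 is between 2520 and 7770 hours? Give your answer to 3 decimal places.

The rate is λ = 1/4500 = 0.000222222 per hour.
Memoryless: the residual past 2000 is again Exp(λ).
P(2520 < residual < 7770) = e^(−λ·2520) − e^(−λ·7770) = 0.57121 − 0.17788 ≈ 0.393.

0.393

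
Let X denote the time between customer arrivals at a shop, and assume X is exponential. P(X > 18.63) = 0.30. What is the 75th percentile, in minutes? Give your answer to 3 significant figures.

e^(−λ·18.63) = 0.30 ⇒ λ = −ln(0.30)/18.63 = 0.0646255.
75th percentile: 1 − e^(−λt) = 0.75, t = −ln(0.25)/λ = 21.4512 minutes.

21.5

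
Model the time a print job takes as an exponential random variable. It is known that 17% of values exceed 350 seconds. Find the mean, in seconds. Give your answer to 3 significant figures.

198

e^(−λ·350) = 0.17 ⇒ λ = −ln(0.17)/350 = 0.00506273.
Mean = 1/λ = 197.522 seconds.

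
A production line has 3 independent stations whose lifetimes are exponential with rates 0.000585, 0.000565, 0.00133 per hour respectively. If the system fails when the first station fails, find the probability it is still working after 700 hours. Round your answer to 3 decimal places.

0.176

The time to first failure is exponential with rate Σλ = 0.000585 + 0.000565 + 0.00133 = 0.00248.
P(min > 700) = e^(−0.00248·700) = e^(−1.736) ≈ 0.176.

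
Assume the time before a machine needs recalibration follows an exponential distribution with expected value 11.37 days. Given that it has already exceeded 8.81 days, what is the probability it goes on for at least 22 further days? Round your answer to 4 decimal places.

The rate is λ = 1/11.37 = 0.0879507 per day.
The exponential is memoryless, so the remaining time is again Exp(λ): the condition X > 8.81 is irrelevant.
P(X > 22) = e^(−1.9349) ≈ 0.1444.

0.1444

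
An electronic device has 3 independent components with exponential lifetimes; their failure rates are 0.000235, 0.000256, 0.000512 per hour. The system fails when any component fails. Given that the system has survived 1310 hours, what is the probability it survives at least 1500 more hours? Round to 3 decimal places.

0.222

Time to first failure ~ Exp(Σλ) with Σλ = 0.001003.
By memorylessness, P(T > 1310+1500 | T > 1310) = P(T > 1500) = e^(−0.001003·1500) ≈ 0.222.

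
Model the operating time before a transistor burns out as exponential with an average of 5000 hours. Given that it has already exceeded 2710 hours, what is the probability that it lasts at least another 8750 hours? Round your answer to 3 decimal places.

0.174

The rate is λ = 1/5000 = 0.0002 per hour.
The exponential is memoryless, so the remaining time is again Exp(λ): the condition X > 2710 is irrelevant.
P(X > 8750) = e^(−1.75) ≈ 0.174.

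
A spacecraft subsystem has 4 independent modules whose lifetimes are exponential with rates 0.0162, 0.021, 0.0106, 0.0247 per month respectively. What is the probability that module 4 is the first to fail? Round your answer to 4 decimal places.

The time to first failure is exponential with rate Σλ = 0.0162 + 0.021 + 0.0106 + 0.0247 = 0.0725.
P(module 4 first) = λ_4/Σλ = 0.0247/0.0725 ≈ 0.3407.

0.3407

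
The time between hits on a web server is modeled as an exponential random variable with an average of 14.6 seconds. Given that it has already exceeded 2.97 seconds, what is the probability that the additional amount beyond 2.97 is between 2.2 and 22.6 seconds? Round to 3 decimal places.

The rate is λ = 1/14.6 = 0.0684932 per second.
Memoryless: the residual past 2.97 is again Exp(λ).
P(2.2 < residual < 22.6) = e^(−λ·2.2) − e^(−λ·22.6) = 0.86012 − 0.21268 ≈ 0.647.

0.647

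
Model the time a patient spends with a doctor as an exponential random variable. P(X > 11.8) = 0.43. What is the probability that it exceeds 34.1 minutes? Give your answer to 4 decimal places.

0.0873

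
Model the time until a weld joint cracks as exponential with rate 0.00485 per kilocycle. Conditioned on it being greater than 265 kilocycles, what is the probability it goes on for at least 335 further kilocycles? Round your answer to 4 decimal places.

P(X > s+t | X > s) = e^(−λ(s+t))/e^(−λs) = e^(−λt), independent of s = 265.
P(X > 335) = e^(−1.6248) ≈ 0.1970.

0.1970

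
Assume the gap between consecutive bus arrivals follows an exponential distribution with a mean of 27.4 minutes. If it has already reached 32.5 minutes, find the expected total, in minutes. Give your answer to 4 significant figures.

59.90

The rate is λ = 1/27.4 = 0.0364964 per minute.
By memorylessness, E[X | X > 32.5] = 32.5 + 1/λ = 32.5 + 27.4 = 59.9 minutes.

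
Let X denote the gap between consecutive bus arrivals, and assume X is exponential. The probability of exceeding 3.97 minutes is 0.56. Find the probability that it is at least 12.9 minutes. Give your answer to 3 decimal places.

e^(−λ·3.97) = 0.56 ⇒ λ = −ln(0.56)/3.97 = 0.14605.
P(X > 12.9) = e^(−0.14605·12.9) = e^(−1.884) ≈ 0.152.

0.152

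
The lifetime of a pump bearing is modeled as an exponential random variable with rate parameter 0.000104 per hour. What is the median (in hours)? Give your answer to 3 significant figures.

6660

Set 1 − e^(−λt) = 0.5, so t = −ln(0.5)/λ = 0.69315/0.000104 ≈ 6664.88 hours.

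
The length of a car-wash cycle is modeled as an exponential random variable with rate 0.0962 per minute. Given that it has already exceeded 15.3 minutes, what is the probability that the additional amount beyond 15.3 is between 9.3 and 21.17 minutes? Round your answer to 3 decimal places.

0.278

Memoryless: the residual past 15.3 is again Exp(λ).
P(9.3 < residual < 21.17) = e^(−λ·9.3) − e^(−λ·21.17) = 0.40875 − 0.13048 ≈ 0.278.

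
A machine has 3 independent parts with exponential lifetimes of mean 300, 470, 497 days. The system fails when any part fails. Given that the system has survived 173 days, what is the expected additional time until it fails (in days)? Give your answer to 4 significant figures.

133.8

First-failure rate Σλ = 1/300 + 1/470 + 1/497 = 0.00747307.
By memorylessness the expected residual is 1/Σλ = 133.814 days, regardless of the 173 already elapsed.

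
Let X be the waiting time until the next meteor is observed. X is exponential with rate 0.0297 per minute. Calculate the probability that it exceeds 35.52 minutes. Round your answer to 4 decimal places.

P(X > 35.52) = e^(−λ·35.52) = e^(−1.0549) ≈ 0.3482.

0.3482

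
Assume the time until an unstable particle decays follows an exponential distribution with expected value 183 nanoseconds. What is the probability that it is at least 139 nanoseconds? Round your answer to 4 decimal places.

The rate is λ = 1/183 = 0.00546448 per nanosecond.
P(X > 139) = e^(−λ·139) = e^(−0.75956) ≈ 0.4679.

0.4679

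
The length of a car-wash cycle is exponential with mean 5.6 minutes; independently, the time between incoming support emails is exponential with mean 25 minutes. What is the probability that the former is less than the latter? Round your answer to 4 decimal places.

0.8170

λ_1 = 1/5.6 = 0.178571, λ_2 = 1/25 = 0.04.
For independent exponentials, P(the former < the latter) = λ_1/(λ_1+λ_2) = 0.178571/0.218571 ≈ 0.8170.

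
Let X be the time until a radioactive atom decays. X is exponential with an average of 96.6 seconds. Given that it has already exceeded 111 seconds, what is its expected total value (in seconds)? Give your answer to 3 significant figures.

208

The rate is λ = 1/96.6 = 0.010352 per second.
By memorylessness, E[X | X > 111] = 111 + 1/λ = 111 + 96.6 = 207.6 seconds.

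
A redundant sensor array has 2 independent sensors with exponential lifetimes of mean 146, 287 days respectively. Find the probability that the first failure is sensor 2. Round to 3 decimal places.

Rates: λ_i = 1/mean_i → 0.00684932, 0.00348432; Σλ = 0.0103336.
P(sensor 2 first) = λ_2/Σλ = 0.00348432/0.0103336 ≈ 0.337.

0.337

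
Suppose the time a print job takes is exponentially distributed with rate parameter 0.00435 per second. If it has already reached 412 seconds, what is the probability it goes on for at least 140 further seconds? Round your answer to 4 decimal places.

0.5439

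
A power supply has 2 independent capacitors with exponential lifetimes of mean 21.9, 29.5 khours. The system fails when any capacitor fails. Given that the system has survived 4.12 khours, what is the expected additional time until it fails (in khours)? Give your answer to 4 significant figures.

12.57

First-failure rate Σλ = 1/21.9 + 1/29.5 = 0.0795604.
By memorylessness the expected residual is 1/Σλ = 12.5691 khours, regardless of the 4.12 already elapsed.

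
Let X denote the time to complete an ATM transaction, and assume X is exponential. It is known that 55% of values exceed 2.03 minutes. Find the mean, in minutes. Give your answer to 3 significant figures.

e^(−λ·2.03) = 0.55 ⇒ λ = −ln(0.55)/2.03 = 0.294501.
Mean = 1/λ = 3.39557 minutes.

3.40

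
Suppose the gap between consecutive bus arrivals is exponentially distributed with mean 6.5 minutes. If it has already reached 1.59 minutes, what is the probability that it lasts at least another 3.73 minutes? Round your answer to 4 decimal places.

The rate is λ = 1/6.5 = 0.153846 per minute.
The exponential is memoryless, so the remaining time is again Exp(λ): the condition X > 1.59 is irrelevant.
P(X > 3.73) = e^(−0.57385) ≈ 0.5634.

0.5634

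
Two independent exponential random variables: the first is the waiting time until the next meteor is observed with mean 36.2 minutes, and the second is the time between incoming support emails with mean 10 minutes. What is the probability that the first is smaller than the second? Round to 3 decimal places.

0.216

λ_1 = 1/36.2 = 0.0276243, λ_2 = 1/10 = 0.1.
For independent exponentials, P(the first < the second) = λ_1/(λ_1+λ_2) = 0.0276243/0.127624 ≈ 0.216.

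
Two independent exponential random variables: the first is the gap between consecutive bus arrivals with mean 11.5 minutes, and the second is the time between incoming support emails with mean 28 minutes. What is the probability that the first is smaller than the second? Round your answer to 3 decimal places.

0.709

λ_1 = 1/11.5 = 0.0869565, λ_2 = 1/28 = 0.0357143.
For independent exponentials, P(the first < the second) = λ_1/(λ_1+λ_2) = 0.0869565/0.122671 ≈ 0.709.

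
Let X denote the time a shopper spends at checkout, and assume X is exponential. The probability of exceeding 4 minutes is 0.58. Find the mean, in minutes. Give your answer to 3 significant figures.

7.34

e^(−λ·4) = 0.58 ⇒ λ = −ln(0.58)/4 = 0.136182.
Mean = 1/λ = 7.34313 minutes.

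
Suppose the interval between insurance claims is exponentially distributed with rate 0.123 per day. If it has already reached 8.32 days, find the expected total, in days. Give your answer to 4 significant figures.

16.45

By memorylessness, E[X | X > 8.32] = 8.32 + 1/λ = 8.32 + 8.13008 = 16.4501 days.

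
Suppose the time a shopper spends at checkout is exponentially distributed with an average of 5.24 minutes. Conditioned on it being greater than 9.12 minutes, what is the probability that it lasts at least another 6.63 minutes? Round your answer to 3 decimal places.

The rate is λ = 1/5.24 = 0.19084 per minute.
By the memoryless property, P(X > 9.12+6.63 | X > 9.12) = P(X > 6.63).
P(X > 6.63) = e^(−1.2653) ≈ 0.282.

0.282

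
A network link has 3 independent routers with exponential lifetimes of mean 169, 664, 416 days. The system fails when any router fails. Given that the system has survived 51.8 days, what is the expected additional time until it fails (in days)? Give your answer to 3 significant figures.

First-failure rate Σλ = 1/169 + 1/664 + 1/416 = 0.00982703.
By memorylessness the expected residual is 1/Σλ = 101.76 days, regardless of the 51.8 already elapsed.

102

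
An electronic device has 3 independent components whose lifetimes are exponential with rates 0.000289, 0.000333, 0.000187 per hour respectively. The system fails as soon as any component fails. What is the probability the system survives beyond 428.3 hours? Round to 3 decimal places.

The time to first failure is exponential with rate Σλ = 0.000289 + 0.000333 + 0.000187 = 0.000809.
P(min > 428.3) = e^(−0.000809·428.3) = e^(−0.34649) ≈ 0.707.

0.707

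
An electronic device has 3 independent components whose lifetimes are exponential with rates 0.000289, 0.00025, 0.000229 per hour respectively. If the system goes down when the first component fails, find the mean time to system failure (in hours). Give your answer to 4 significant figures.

The time to first failure is exponential with rate Σλ = 0.000289 + 0.00025 + 0.000229 = 0.000768.
E[min] = 1/Σλ = 1/0.000768 = 1302.08 hours.

1302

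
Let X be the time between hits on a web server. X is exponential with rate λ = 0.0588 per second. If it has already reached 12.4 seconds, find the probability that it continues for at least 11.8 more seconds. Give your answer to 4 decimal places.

By the memoryless property, P(X > 12.4+11.8 | X > 12.4) = P(X > 11.8).
P(X > 11.8) = e^(−0.69384) ≈ 0.4997.

0.4997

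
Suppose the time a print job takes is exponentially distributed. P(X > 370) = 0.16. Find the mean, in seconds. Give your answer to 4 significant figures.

201.9

e^(−λ·370) = 0.16 ⇒ λ = −ln(0.16)/370 = 0.00495292.
Mean = 1/λ = 201.901 seconds.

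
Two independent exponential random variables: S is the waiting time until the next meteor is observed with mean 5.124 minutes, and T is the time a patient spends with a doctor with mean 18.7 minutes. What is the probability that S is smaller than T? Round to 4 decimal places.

λ_1 = 1/5.124 = 0.19516, λ_2 = 1/18.7 = 0.0534759.
For independent exponentials, P(S < T) = λ_1/(λ_1+λ_2) = 0.19516/0.248636 ≈ 0.7849.

0.7849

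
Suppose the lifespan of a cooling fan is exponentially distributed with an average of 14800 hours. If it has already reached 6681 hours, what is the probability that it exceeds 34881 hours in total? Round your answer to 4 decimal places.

The rate is λ = 1/14800 = 0.0000675676 per hour.
By the memoryless property, P(X > 6681+28200 | X > 6681) = P(X > 28200).
P(X > 28200) = e^(−1.9054) ≈ 0.1488.

0.1488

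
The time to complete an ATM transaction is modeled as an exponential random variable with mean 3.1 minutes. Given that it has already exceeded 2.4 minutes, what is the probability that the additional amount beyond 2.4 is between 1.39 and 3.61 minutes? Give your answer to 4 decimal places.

0.3266

The rate is λ = 1/3.1 = 0.322581 per minute.
Memoryless: the residual past 2.4 is again Exp(λ).
P(1.39 < residual < 3.61) = e^(−λ·1.39) − e^(−λ·3.61) = 0.63866 − 0.31207 ≈ 0.3266.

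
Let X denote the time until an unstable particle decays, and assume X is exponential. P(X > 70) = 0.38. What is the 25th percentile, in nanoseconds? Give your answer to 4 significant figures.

20.81

e^(−λ·70) = 0.38 ⇒ λ = −ln(0.38)/70 = 0.0138226.
25th percentile: 1 − e^(−λt) = 0.25, t = −ln(0.75)/λ = 20.8124 nanoseconds.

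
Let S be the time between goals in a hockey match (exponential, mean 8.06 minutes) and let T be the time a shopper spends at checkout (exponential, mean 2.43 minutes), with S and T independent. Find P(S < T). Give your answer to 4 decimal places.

0.2316

λ_1 = 1/8.06 = 0.124069, λ_2 = 1/2.43 = 0.411523.
For independent exponentials, P(S < T) = λ_1/(λ_1+λ_2) = 0.124069/0.535592 ≈ 0.2316.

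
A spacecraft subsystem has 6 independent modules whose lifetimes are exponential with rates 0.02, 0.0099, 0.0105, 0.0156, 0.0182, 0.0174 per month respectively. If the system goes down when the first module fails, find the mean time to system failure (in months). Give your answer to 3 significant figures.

The time to first failure is exponential with rate Σλ = 0.02 + 0.0099 + 0.0105 + 0.0156 + 0.0182 + 0.0174 = 0.0916.
E[min] = 1/Σλ = 1/0.0916 = 10.917 months.

10.9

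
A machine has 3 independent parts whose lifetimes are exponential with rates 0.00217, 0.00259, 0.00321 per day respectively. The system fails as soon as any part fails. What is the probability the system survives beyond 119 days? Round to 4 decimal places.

The time to first failure is exponential with rate Σλ = 0.00217 + 0.00259 + 0.00321 = 0.00797.
P(min > 119) = e^(−0.00797·119) = e^(−0.94843) ≈ 0.3873.

0.3873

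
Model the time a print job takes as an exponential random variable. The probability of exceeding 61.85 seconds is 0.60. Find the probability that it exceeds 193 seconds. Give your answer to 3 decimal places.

0.203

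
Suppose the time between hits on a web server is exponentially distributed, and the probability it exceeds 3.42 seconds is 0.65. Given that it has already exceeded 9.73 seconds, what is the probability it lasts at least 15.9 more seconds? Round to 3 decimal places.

0.135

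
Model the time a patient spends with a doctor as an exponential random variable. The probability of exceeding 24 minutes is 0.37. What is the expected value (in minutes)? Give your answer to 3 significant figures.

e^(−λ·24) = 0.37 ⇒ λ = −ln(0.37)/24 = 0.0414272.
Mean = 1/λ = 24.1387 minutes.

24.1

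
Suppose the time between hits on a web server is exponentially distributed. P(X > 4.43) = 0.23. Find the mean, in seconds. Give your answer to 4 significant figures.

3.014

e^(−λ·4.43) = 0.23 ⇒ λ = −ln(0.23)/4.43 = 0.331755.
Mean = 1/λ = 3.01427 seconds.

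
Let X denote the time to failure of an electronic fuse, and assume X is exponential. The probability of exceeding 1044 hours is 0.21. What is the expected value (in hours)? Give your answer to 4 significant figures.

e^(−λ·1044) = 0.21 ⇒ λ = −ln(0.21)/1044 = 0.00149487.
Mean = 1/λ = 668.953 hours.

669.0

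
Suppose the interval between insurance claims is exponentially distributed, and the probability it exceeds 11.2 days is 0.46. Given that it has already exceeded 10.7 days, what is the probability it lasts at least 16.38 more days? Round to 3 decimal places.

From e^(−λ·11.2) = 0.46, λ = −ln(0.46)/11.2 = 0.0693329.
Memoryless: P(X > 10.7+16.38 | X > 10.7) = P(X > 16.38) = e^(−0.0693329·16.38) ≈ 0.321.

0.321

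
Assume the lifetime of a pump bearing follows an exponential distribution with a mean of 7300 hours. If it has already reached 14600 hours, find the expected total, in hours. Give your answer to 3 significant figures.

21900

The rate is λ = 1/7300 = 0.000136986 per hour.
By memorylessness, E[X | X > 14600] = 14600 + 1/λ = 14600 + 7300 = 21900 hours.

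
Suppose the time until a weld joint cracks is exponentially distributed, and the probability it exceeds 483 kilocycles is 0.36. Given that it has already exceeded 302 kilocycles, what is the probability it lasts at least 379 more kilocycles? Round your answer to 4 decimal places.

From e^(−λ·483) = 0.36, λ = −ln(0.36)/483 = 0.00211522.
Memoryless: P(X > 302+379 | X > 302) = P(X > 379) = e^(−0.00211522·379) ≈ 0.4486.

0.4486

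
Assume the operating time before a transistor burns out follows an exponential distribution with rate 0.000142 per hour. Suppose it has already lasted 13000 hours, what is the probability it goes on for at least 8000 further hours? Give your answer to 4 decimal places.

By the memoryless property, P(X > 13000+8000 | X > 13000) = P(X > 8000).
P(X > 8000) = e^(−1.136) ≈ 0.3211.

0.3211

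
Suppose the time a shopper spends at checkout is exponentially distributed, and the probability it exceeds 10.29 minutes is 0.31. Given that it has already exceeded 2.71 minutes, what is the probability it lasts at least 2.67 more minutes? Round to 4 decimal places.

0.7379

From e^(−λ·10.29) = 0.31, λ = −ln(0.31)/10.29 = 0.113818.
Memoryless: P(X > 2.71+2.67 | X > 2.71) = P(X > 2.67) = e^(−0.113818·2.67) ≈ 0.7379.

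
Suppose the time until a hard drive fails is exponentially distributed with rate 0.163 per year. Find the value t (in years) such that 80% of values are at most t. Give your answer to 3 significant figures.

9.87

Set 1 − e^(−λt) = 0.8, so t = −ln(0.2)/λ = 1.6094/0.163 ≈ 9.87385 years.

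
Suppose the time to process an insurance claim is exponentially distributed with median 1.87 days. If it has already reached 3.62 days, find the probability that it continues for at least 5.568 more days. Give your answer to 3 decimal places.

For an exponential, median = ln(2)/λ, so λ = ln 2 / 1.87 = 0.370667 per day.
By the memoryless property, P(X > 3.62+5.568 | X > 3.62) = P(X > 5.568).
P(X > 5.568) = e^(−2.0639) ≈ 0.127.

0.127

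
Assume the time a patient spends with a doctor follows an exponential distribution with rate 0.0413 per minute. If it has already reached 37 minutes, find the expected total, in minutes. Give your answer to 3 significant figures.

By memorylessness, E[X | X > 37] = 37 + 1/λ = 37 + 24.2131 = 61.2131 minutes.

61.2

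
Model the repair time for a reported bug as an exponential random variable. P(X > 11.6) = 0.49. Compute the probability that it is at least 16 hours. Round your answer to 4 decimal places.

0.3738

e^(−λ·11.6) = 0.49 ⇒ λ = −ln(0.49)/11.6 = 0.0614957.
P(X > 16) = e^(−0.0614957·16) = e^(−0.98393) ≈ 0.3738.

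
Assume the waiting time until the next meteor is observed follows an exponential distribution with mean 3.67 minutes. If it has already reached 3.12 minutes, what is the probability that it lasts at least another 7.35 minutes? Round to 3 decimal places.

The rate is λ = 1/3.67 = 0.27248 per minute.
The exponential is memoryless, so the remaining time is again Exp(λ): the condition X > 3.12 is irrelevant.
P(X > 7.35) = e^(−2.0027) ≈ 0.135.

0.135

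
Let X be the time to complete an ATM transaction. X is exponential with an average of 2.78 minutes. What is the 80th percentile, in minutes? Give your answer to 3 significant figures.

4.47

The rate is λ = 1/2.78 = 0.359712 per minute.
Set 1 − e^(−λt) = 0.8, so t = −ln(0.2)/λ = 1.6094/0.359712 ≈ 4.47424 minutes.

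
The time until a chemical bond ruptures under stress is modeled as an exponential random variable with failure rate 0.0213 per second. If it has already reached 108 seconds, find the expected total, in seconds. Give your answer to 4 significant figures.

By memorylessness, E[X | X > 108] = 108 + 1/λ = 108 + 46.9484 = 154.948 seconds.

154.9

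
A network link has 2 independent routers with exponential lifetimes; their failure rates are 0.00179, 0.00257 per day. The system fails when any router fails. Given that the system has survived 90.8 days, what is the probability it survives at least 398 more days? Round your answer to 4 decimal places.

Time to first failure ~ Exp(Σλ) with Σλ = 0.00436.
By memorylessness, P(T > 90.8+398 | T > 90.8) = P(T > 398) = e^(−0.00436·398) ≈ 0.1764.

0.1764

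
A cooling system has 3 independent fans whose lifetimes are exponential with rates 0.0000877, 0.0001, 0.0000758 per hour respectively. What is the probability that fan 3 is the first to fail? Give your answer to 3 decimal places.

0.288

The time to first failure is exponential with rate Σλ = 0.0000877 + 0.0001 + 0.0000758 = 0.0002635.
P(fan 3 first) = λ_3/Σλ = 0.0000758/0.0002635 ≈ 0.288.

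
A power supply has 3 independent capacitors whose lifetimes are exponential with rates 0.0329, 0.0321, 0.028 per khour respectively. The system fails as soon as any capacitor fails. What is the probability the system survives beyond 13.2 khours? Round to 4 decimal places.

The time to first failure is exponential with rate Σλ = 0.0329 + 0.0321 + 0.028 = 0.093.
P(min > 13.2) = e^(−0.093·13.2) = e^(−1.2276) ≈ 0.2930.

0.2930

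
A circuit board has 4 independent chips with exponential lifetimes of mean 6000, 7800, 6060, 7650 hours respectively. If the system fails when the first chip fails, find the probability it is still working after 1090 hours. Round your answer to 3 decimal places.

0.525

The first failure time is exponential with rate Σλ_i = 1/6000 + 1/7800 + 1/6060 + 1/7650 = 0.000590607 per hour.
P(min > 1090) = e^(−0.000590607·1090) = e^(−0.64376) ≈ 0.525.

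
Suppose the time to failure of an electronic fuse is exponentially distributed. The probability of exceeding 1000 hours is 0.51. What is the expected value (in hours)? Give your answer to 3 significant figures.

1490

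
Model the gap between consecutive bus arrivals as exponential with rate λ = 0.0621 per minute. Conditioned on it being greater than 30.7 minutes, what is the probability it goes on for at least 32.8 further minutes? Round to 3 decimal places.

P(X > s+t | X > s) = e^(−λ(s+t))/e^(−λs) = e^(−λt), independent of s = 30.7.
P(X > 32.8) = e^(−2.0369) ≈ 0.130.

0.130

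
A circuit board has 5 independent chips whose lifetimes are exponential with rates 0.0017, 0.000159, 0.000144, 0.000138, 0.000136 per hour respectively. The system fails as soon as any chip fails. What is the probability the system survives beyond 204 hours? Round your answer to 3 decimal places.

The time to first failure is exponential with rate Σλ = 0.0017 + 0.000159 + 0.000144 + 0.000138 + 0.000136 = 0.002277.
P(min > 204) = e^(−0.002277·204) = e^(−0.46451) ≈ 0.628.

0.628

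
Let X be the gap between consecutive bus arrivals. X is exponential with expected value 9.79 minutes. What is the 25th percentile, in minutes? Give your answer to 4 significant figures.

The rate is λ = 1/9.79 = 0.102145 per minute.
Set 1 − e^(−λt) = 0.25, so t = −ln(0.75)/λ = 0.28768/0.102145 ≈ 2.81641 minutes.

2.816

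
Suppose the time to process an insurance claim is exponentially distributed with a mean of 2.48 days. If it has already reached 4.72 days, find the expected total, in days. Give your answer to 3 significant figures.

7.20

The rate is λ = 1/2.48 = 0.403226 per day.
By memorylessness, E[X | X > 4.72] = 4.72 + 1/λ = 4.72 + 2.48 = 7.2 days.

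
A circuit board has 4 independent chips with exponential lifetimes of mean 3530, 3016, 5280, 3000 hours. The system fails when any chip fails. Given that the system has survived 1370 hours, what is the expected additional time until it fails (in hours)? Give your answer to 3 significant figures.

879

First-failure rate Σλ = 1/3530 + 1/3016 + 1/5280 + 1/3000 = 0.00113758.
By memorylessness the expected residual is 1/Σλ = 879.06 hours, regardless of the 1370 already elapsed.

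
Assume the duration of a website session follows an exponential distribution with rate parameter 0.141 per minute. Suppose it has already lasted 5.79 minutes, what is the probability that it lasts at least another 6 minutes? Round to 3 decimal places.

0.429

The exponential is memoryless, so the remaining time is again Exp(λ): the condition X > 5.79 is irrelevant.
P(X > 6) = e^(−0.846) ≈ 0.429.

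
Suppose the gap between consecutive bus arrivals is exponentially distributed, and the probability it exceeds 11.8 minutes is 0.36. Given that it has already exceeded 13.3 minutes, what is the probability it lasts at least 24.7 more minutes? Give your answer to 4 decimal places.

From e^(−λ·11.8) = 0.36, λ = −ln(0.36)/11.8 = 0.0865806.
Memoryless: P(X > 13.3+24.7 | X > 13.3) = P(X > 24.7) = e^(−0.0865806·24.7) ≈ 0.1178.

0.1178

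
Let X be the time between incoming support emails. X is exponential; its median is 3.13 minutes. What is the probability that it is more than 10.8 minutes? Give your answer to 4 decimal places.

0.0915

For an exponential, median = ln(2)/λ, so λ = ln 2 / 3.13 = 0.221453 per minute.
P(X > 10.8) = e^(−λ·10.8) = e^(−2.3917) ≈ 0.0915.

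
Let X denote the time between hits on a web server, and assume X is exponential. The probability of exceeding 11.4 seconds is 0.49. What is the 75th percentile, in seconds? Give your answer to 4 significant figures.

e^(−λ·11.4) = 0.49 ⇒ λ = −ln(0.49)/11.4 = 0.0625746.
75th percentile: 1 − e^(−λt) = 0.75, t = −ln(0.25)/λ = 22.1543 seconds.

22.15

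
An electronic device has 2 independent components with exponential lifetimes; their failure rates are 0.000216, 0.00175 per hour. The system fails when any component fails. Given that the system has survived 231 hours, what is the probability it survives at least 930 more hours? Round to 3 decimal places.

Time to first failure ~ Exp(Σλ) with Σλ = 0.001966.
By memorylessness, P(T > 231+930 | T > 231) = P(T > 930) = e^(−0.001966·930) ≈ 0.161.

0.161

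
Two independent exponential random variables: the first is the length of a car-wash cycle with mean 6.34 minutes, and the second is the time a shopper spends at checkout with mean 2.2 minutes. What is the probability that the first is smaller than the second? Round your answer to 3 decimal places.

0.258

λ_1 = 1/6.34 = 0.157729, λ_2 = 1/2.2 = 0.454545.
For independent exponentials, P(the first < the second) = λ_1/(λ_1+λ_2) = 0.157729/0.612274 ≈ 0.258.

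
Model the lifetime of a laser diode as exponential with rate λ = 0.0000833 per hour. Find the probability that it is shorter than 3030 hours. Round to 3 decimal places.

0.223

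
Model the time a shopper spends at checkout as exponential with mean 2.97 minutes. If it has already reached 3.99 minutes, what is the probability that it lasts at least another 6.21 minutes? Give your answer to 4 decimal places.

The rate is λ = 1/2.97 = 0.3367 per minute.
The exponential is memoryless, so the remaining time is again Exp(λ): the condition X > 3.99 is irrelevant.
P(X > 6.21) = e^(−2.0909) ≈ 0.1236.

0.1236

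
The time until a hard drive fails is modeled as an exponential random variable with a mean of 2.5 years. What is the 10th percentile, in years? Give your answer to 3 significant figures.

0.263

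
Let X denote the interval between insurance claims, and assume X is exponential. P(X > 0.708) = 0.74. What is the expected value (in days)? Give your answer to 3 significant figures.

e^(−λ·0.708) = 0.74 ⇒ λ = −ln(0.74)/0.708 = 0.42529.
Mean = 1/λ = 2.35134 days.

2.35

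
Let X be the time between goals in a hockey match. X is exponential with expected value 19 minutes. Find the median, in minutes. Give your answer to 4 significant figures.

The rate is λ = 1/19 = 0.0526316 per minute.
Set 1 − e^(−λt) = 0.5, so t = −ln(0.5)/λ = 0.69315/0.0526316 ≈ 13.1698 minutes.

13.17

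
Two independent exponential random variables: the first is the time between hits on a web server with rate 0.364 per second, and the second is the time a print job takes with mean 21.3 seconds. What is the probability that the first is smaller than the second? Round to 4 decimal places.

λ_1 = 0.364, λ_2 = 1/21.3 = 0.0469484.
For independent exponentials, P(the first < the second) = λ_1/(λ_1+λ_2) = 0.364/0.410948 ≈ 0.8858.

0.8858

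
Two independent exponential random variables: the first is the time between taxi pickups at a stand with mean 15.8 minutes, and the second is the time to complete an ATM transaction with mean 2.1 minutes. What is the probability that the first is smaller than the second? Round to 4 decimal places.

λ_1 = 1/15.8 = 0.0632911, λ_2 = 1/2.1 = 0.47619.
For independent exponentials, P(the first < the second) = λ_1/(λ_1+λ_2) = 0.0632911/0.539482 ≈ 0.1173.

0.1173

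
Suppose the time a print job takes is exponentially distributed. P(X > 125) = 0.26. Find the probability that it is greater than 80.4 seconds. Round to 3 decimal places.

e^(−λ·125) = 0.26 ⇒ λ = −ln(0.26)/125 = 0.0107766.
P(X > 80.4) = e^(−0.0107766·80.4) = e^(−0.86644) ≈ 0.420.

0.420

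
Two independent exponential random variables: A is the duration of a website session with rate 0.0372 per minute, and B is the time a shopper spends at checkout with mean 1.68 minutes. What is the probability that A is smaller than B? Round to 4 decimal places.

0.0588

λ_1 = 0.0372, λ_2 = 1/1.68 = 0.595238.
For independent exponentials, P(A < B) = λ_1/(λ_1+λ_2) = 0.0372/0.632438 ≈ 0.0588.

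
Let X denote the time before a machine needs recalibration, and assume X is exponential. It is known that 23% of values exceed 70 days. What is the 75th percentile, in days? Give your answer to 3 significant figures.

66.0

e^(−λ·70) = 0.23 ⇒ λ = −ln(0.23)/70 = 0.0209954.
75th percentile: 1 − e^(−λt) = 0.75, t = −ln(0.25)/λ = 66.0286 days.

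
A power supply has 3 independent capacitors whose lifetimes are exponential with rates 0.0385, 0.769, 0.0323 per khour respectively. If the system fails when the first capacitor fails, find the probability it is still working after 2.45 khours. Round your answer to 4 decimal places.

0.1278

The time to first failure is exponential with rate Σλ = 0.0385 + 0.769 + 0.0323 = 0.8398.
P(min > 2.45) = e^(−0.8398·2.45) = e^(−2.0575) ≈ 0.1278.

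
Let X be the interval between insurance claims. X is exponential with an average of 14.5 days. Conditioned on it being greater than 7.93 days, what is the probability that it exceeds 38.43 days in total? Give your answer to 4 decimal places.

0.1220

The rate is λ = 1/14.5 = 0.0689655 per day.
The exponential is memoryless, so the remaining time is again Exp(λ): the condition X > 7.93 is irrelevant.
P(X > 30.5) = e^(−2.1034) ≈ 0.1220.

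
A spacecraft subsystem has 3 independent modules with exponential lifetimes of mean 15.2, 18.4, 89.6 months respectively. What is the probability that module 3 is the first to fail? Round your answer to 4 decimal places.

0.0850

Rates: λ_i = 1/mean_i → 0.0657895, 0.0543478, 0.0111607; Σλ = 0.131298.
P(module 3 first) = λ_3/Σλ = 0.0111607/0.131298 ≈ 0.0850.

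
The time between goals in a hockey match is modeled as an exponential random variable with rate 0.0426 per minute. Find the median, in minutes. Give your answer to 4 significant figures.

Set 1 − e^(−λt) = 0.5, so t = −ln(0.5)/λ = 0.69315/0.0426 ≈ 16.2711 minutes.

16.27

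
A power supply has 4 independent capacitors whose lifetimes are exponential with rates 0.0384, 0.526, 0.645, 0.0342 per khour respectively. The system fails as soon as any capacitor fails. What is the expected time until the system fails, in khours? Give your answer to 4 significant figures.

The time to first failure is exponential with rate Σλ = 0.0384 + 0.526 + 0.645 + 0.0342 = 1.2436.
E[min] = 1/Σλ = 1/1.2436 = 0.804117 khours.

0.8041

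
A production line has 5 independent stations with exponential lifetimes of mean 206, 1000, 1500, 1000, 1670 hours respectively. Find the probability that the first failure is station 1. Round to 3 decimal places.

0.598

Rates: λ_i = 1/mean_i → 0.00485437, 0.001, 0.000666667, 0.001, 0.000598802; Σλ = 0.00811984.
P(station 1 first) = λ_1/Σλ = 0.00485437/0.00811984 ≈ 0.598.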